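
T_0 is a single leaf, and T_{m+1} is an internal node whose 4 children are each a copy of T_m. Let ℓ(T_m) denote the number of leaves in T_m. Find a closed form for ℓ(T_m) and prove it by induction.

Claim: ℓ(T_m) = 4^m.

Base case: ℓ(T_0) = 1, and 4^0 = 1.
Assume ℓ(T_r) = 4^r.
Then ℓ(T_{r+1}) = 4·ℓ(T_r) = 4·4^r = 4^{r+1}.
This completes the inductive step, so ℓ(T_m) = 4^m for all m ≥ 0.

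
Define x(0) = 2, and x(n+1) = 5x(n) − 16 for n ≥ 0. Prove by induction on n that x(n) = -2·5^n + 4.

Base case: x(0) = 2, and -2·5^0 + 4 = -2 + 4 = 2.
Assume x(j) = -2·5^j + 4 for some j ≥ 0.
Then x(j+1) = 5x(j) − 16 = 5·(-2·5^j + 4) − 16 = -10·5^j + 20 − 16 = -2·5^{j+1} + 4.
By induction, x(n) = -2·5^n + 4 for all n ≥ 0.

x(n) = -2·5^n + 4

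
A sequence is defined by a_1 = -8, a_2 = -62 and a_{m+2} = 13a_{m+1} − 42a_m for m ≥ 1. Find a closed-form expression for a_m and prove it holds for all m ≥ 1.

Claim: a_m = 6^m − 2·7^m.

Base cases: a_1 = -8 and 6^1 − 2·7^1 = -8; a_2 = -62 and 6^2 − 2·7^2 = -62.
Assume a_i = 6^i − 2·7^i for all 1 ≤ i ≤ j, where j ≥ 2.
Then a_{j+1} = 13a_j − 42a_{j−1} = 13·(6^j − 2·7^j) − 42·(6^{j−1} − 2·7^{j−1}) = (13·6 − 42)6^{j−1} − 2·(13·7 − 42)7^{j−1} = 36·6^{j−1} − 98·7^{j−1} = 6^{j+1} − 2·7^{j+1}.
By strong induction, a_m = 6^m − 2·7^m for all m ≥ 1.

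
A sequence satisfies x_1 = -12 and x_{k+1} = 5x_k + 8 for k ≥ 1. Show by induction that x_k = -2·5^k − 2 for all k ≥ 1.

Base case: x_1 = -12, and -2·5^1 − 2 = -10 − 2 = -12.
Assume x_j = -2·5^j − 2 for some j ≥ 1.
Then x_{j+1} = 5x_j + 8 = 5·(-2·5^j − 2) + 8 = -10·5^j − 10 + 8 = -2·5^{j+1} − 2.
By induction, x_k = -2·5^k − 2 for all k ≥ 1.

x_k = -2·5^k − 2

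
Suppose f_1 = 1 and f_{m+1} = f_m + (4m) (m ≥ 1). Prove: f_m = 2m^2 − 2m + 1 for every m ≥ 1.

Base case: f_1 = 1, and 2·1^2 − 2·1 + 1 = 1.
Assume f_k = 2k^2 − 2k + 1.
Then f_{k+1} = f_k + (4k) = (2k^2 − 2k + 1) + (4k) = 2k^2 + 2k + 1,
and 2·(k+1)^2 − 2·(k+1) + 1 = 2k^2 + 2k + 1.
By induction, f_m = 2m^2 − 2m + 1 for all m ≥ 1.

f_m = 2m^2 − 2m + 1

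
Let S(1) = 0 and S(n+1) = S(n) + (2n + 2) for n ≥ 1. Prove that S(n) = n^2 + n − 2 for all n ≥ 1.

Base case: S(1) = 0, and 1^2 + 1 − 2 = 0.
Assume S(k) = k^2 + k − 2.
Then S(k+1) = S(k) + (2k + 2) = (k^2 + k − 2) + (2k + 2) = k^2 + 3k,
and (k+1)^2 + (k+1) − 2 = k^2 + 3k.
This completes the inductive step, so S(n) = n^2 + n − 2 for all n ≥ 1.

S(n) = n^2 + n − 2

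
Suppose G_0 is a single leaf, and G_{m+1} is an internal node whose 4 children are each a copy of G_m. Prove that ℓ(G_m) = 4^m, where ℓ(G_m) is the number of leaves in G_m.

Base case: ℓ(G_0) = 1, and 4^0 = 1.
Assume ℓ(G_j) = 4^j.
Then ℓ(G_{j+1}) = 4·ℓ(G_j) = 4·4^j = 4^{j+1}.
This completes the inductive step, so ℓ(G_m) = 4^m for all m ≥ 0.

ℓ(G_m) = 4^m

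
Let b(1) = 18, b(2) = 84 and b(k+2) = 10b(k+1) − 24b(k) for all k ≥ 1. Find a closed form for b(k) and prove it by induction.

Claim: b(k) = 3·4^k + 6^k.

Base cases: b(1) = 18 and 3·4^1 + 6^1 = 18; b(2) = 84 and 3·4^2 + 6^2 = 84.
Assume b(j) = 3·4^j + 6^j for all 1 ≤ j ≤ m, where m ≥ 2.
Then b(m+1) = 10b(m) − 24b(m−1) = 10·(3·4^m + 6^m) − 24·(3·4^{m−1} + 6^{m−1}) = 3·(10·4 − 24)4^{m−1} + (10·6 − 24)6^{m−1} = 48·4^{m−1} + 36·6^{m−1} = 3·4^{m+1} + 6^{m+1}.
So the formula holds for m+1, and by strong induction b(k) = 3·4^k + 6^k for all k ≥ 1.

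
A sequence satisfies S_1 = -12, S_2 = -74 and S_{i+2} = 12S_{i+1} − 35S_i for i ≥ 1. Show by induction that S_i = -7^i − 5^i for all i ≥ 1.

Base cases: S_1 = -12 and -7^1 − 5^1 = -12; S_2 = -74 and -7^2 − 5^2 = -74.
Assume S_j = -7^j − 5^j for all 1 ≤ j ≤ m, where m ≥ 2.
Then S_{m+1} = 12S_m − 35S_{m−1} = 12·(-7^m − 5^m) − 35·(-7^{m−1} − 5^{m−1}) = -(12·7 − 35)7^{m−1} − (12·5 − 35)5^{m−1} = -49·7^{m−1} − 25·5^{m−1} = -7^{m+1} − 5^{m+1}.
So the formula holds for m+1, and by strong induction S_i = -7^i − 5^i for all i ≥ 1.

S_i = -7^i − 5^i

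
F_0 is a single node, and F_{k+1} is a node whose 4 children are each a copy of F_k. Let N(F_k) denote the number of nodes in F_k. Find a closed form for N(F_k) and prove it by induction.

Claim: N(F_k) = (4^{k+1} − 1)/3.

Base case: N(F_0) = 1, and (4^{0+1} − 1)/3 = 1.
Assume N(F_m) = (4^{m+1} − 1)/3.
Then N(F_{m+1}) = 1 + 4N(F_m) = 1 + 4·(4^{m+1} − 1)/3 = 1 + (4^{m+2} − 4)/3 = (3 + 4^{m+2} − 4)/3 = (4^{m+2} − 1)/3.
Hence N(F_k) = (4^{k+1} − 1)/3 for every k ≥ 0, by induction.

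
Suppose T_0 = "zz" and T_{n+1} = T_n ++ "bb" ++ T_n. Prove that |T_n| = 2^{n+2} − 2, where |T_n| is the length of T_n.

Base case: |T_0| = 2, and 2^{0+2} − 2 = 2.
Assume |T_r| = 2^{r+2} − 2.
Then |T_{r+1}| = |T_r| + 2 + |T_r| = 2|T_r| + 2 = 2(2^{r+2} − 2) + 2 = 2^{r+3} − 4 + 2 = 2^{r+3} − 2.
By induction, |T_n| = 2^{n+2} − 2 for all n ≥ 0.

|T_n| = 2^{n+2} − 2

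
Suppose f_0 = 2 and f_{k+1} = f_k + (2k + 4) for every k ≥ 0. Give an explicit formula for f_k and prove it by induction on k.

Claim: f_k = k^2 + 3k + 2.

Base case: f_0 = 2, and 0^2 + 3·0 + 2 = 2.
Assume f_j = j^2 + 3j + 2.
Then f_{j+1} = f_j + (2j + 4) = (j^2 + 3j + 2) + (2j + 4) = j^2 + 5j + 6,
and (j+1)^2 + 3·(j+1) + 2 = j^2 + 5j + 6.
Hence f_k = k^2 + 3k + 2 for every k ≥ 0, by induction.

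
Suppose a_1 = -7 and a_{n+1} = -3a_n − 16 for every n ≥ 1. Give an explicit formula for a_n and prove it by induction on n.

Claim: a_n = (-3)^n − 4.

Base case: a_1 = -7, and (-3)^1 − 4 = -3 − 4 = -7.
Assume a_j = (-3)^j − 4 for some j ≥ 1.
Then a_{j+1} = -3a_j − 16 = -3·((-3)^j − 4) − 16 = -3·(-3)^j + 12 − 16 = (-3)^{j+1} − 4.
So the formula holds for j+1, and by induction a_n = (-3)^n − 4 for all n ≥ 1.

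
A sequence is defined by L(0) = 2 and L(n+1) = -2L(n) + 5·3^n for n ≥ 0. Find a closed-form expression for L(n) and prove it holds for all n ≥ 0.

Claim: L(n) = (-2)^n + 3^n.

Base case: L(0) = 2, and (-2)^0 + 3^0 = 1 + 1 = 2.
Assume L(r) = (-2)^r + 3^r for some r ≥ 0.
Then L(r+1) = -2L(r) + 5·3^r = -2·((-2)^r + 3^r) + 5·3^r = (-2)^{r+1} − 2·3^r + 5·3^r = (-2)^{r+1} + 3·3^r = (-2)^{r+1} + 3^{r+1}.
This completes the inductive step, so L(n) = (-2)^n + 3^n for all n ≥ 0.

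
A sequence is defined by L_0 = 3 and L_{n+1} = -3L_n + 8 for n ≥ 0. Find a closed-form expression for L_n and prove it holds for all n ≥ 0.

Claim: L_n = (-3)^n + 2.

Base case: L_0 = 3, and (-3)^0 + 2 = 1 + 2 = 3.
Assume L_j = (-3)^j + 2 for some j ≥ 0.
Then L_{j+1} = -3L_j + 8 = -3·((-3)^j + 2) + 8 = -3·(-3)^j − 6 + 8 = (-3)^{j+1} + 2.
This completes the inductive step, so L_n = (-3)^n + 2 for all n ≥ 0.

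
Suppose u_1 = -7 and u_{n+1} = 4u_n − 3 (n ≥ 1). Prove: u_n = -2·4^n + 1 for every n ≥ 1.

Base case: u_1 = -7, and -2·4^1 + 1 = -8 + 1 = -7.
Assume u_k = -2·4^k + 1 for some k ≥ 1.
Then u_{k+1} = 4u_k − 3 = 4·(-2·4^k + 1) − 3 = -8·4^k + 4 − 3 = -2·4^{k+1} + 1.
By induction, u_n = -2·4^n + 1 for all n ≥ 1.

u_n = -2·4^n + 1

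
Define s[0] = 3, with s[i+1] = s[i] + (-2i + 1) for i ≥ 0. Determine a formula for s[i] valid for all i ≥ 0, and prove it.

Claim: s[i] = -i^2 + 2i + 3.

Base case: s[0] = 3, and -0^2 + 2·0 + 3 = 3.
Assume s[k] = -k^2 + 2k + 3.
Then s[k+1] = s[k] + (-2k + 1) = (-k^2 + 2k + 3) + (-2k + 1) = -k^2 + 4,
and -(k+1)^2 + 2·(k+1) + 3 = -k^2 + 4.
By induction, s[i] = -i^2 + 2i + 3 for all i ≥ 0.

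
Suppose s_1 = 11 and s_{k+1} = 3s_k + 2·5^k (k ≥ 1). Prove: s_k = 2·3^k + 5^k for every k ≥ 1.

Base case: s_1 = 11, and 2·3^1 + 5^1 = 6 + 5 = 11.
Assume s_r = 2·3^r + 5^r for some r ≥ 1.
Then s_{r+1} = 3s_r + 2·5^r = 3·(2·3^r + 5^r) + 2·5^r = 2·3^{r+1} + 3·5^r + 2·5^r = 2·3^{r+1} + 5·5^r = 2·3^{r+1} + 5^{r+1}.
Hence s_k = 2·3^k + 5^k for every k ≥ 1, by induction.

s_k = 2·3^k + 5^k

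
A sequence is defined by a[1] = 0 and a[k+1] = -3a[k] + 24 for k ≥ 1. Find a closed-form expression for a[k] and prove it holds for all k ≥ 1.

Claim: a[k] = 2·(-3)^k + 6.

Base case: a[1] = 0, and 2·(-3)^1 + 6 = -6 + 6 = 0.
Assume a[m] = 2·(-3)^m + 6 for some m ≥ 1.
Then a[m+1] = -3a[m] + 24 = -3·(2·(-3)^m + 6) + 24 = -6·(-3)^m − 18 + 24 = 2·(-3)^{m+1} + 6.
By induction, a[k] = 2·(-3)^k + 6 for all k ≥ 1.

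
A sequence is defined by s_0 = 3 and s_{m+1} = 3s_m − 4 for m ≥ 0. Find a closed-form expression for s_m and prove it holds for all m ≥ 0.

Claim: s_m = 3^m + 2.

Base case: s_0 = 3, and 3^0 + 2 = 1 + 2 = 3.
Assume s_j = 3^j + 2 for some j ≥ 0.
Then s_{j+1} = 3s_j − 4 = 3·(3^j + 2) − 4 = 3^{j+1} + 6 − 4 = 3^{j+1} + 2.
By induction, s_m = 3^m + 2 for all m ≥ 0.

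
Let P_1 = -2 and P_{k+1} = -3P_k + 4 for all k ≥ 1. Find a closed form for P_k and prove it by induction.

Claim: P_k = (-3)^k + 1.

Base case: P_1 = -2, and (-3)^1 + 1 = -3 + 1 = -2.
Assume P_r = (-3)^r + 1 for some r ≥ 1.
Then P_{r+1} = -3P_r + 4 = -3·((-3)^r + 1) + 4 = -3·(-3)^r − 3 + 4 = (-3)^{r+1} + 1.
This completes the inductive step, so P_k = (-3)^k + 1 for all k ≥ 1.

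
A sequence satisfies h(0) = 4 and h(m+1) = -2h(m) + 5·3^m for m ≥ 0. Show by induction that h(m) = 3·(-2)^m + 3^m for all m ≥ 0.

Base case: h(0) = 4, and 3·(-2)^0 + 3^0 = 3 + 1 = 4.
Assume h(k) = 3·(-2)^k + 3^k for some k ≥ 0.
Then h(k+1) = -2h(k) + 5·3^k = -2·(3·(-2)^k + 3^k) + 5·3^k = 3·(-2)^{k+1} − 2·3^k + 5·3^k = 3·(-2)^{k+1} + 3·3^k = 3·(-2)^{k+1} + 3^{k+1}.
So the formula holds for k+1, and by induction h(m) = 3·(-2)^m + 3^m for all m ≥ 0.

h(m) = 3·(-2)^m + 3^m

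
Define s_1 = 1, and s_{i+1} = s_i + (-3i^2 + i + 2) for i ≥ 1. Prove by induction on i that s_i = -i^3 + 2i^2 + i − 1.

Base case: s_1 = 1, and -1^3 + 2·1^2 + 1 − 1 = 1.
Assume s_m = -m^3 + 2m^2 + m − 1.
Then s_{m+1} = s_m + (-3m^2 + m + 2) = (-m^3 + 2m^2 + m − 1) + (-3m^2 + m + 2) = -m^3 − m^2 + 2m + 1,
and -(m+1)^3 + 2·(m+1)^2 + (m+1) − 1 = -m^3 − m^2 + 2m + 1.
By induction, s_i = -i^3 + 2i^2 + i − 1 for all i ≥ 1.

s_i = -i^3 + 2i^2 + i − 1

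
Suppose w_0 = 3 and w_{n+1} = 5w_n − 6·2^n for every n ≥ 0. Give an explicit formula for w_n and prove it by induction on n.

Claim: w_n = 5^n + 2·2^n.

Base case: w_0 = 3, and 5^0 + 2·2^0 = 1 + 2 = 3.
Assume w_k = 5^k + 2·2^k for some k ≥ 0.
Then w_{k+1} = 5w_k − 6·2^k = 5·(5^k + 2·2^k) − 6·2^k = 5^{k+1} + 10·2^k − 6·2^k = 5^{k+1} + 4·2^k = 5^{k+1} + 2·2^{k+1}.
Hence w_n = 5^n + 2·2^n for every n ≥ 0, by induction.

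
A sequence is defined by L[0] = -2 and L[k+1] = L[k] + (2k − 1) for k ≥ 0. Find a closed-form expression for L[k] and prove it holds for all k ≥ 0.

Claim: L[k] = k^2 − 2k − 2.

Base case: L[0] = -2, and 0^2 − 2·0 − 2 = -2.
Assume L[r] = r^2 − 2r − 2.
Then L[r+1] = L[r] + (2r − 1) = (r^2 − 2r − 2) + (2r − 1) = r^2 − 3,
and (r+1)^2 − 2·(r+1) − 2 = r^2 − 3.
Hence L[k] = k^2 − 2k − 2 for every k ≥ 0, by induction.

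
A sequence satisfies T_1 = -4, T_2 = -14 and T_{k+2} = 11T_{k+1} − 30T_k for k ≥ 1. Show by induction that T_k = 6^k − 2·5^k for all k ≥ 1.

Base cases: T_1 = -4 and 6^1 − 2·5^1 = -4; T_2 = -14 and 6^2 − 2·5^2 = -14.
Assume T_j = 6^j − 2·5^j for all 1 ≤ j ≤ r, where r ≥ 2.
Then T_{r+1} = 11T_r − 30T_{r−1} = 11·(6^r − 2·5^r) − 30·(6^{r−1} − 2·5^{r−1}) = (11·6 − 30)6^{r−1} − 2·(11·5 − 30)5^{r−1} = 36·6^{r−1} − 50·5^{r−1} = 6^{r+1} − 2·5^{r+1}.
By strong induction, T_k = 6^k − 2·5^k for all k ≥ 1.

T_k = 6^k − 2·5^k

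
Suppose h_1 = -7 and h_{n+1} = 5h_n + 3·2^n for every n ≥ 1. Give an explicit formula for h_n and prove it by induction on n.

Claim: h_n = -5^n − 2^n.

Base case: h_1 = -7, and -5^1 − 2^1 = -5 − 2 = -7.
Assume h_r = -5^r − 2^r for some r ≥ 1.
Then h_{r+1} = 5h_r + 3·2^r = 5·(-5^r − 2^r) + 3·2^r = -5^{r+1} − 5·2^r + 3·2^r = -5^{r+1} − 2·2^r = -5^{r+1} − 2^{r+1}.
By induction, h_n = -5^n − 2^n for all n ≥ 1.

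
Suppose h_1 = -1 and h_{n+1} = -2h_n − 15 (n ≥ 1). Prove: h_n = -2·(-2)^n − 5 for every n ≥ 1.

Base case: h_1 = -1, and -2·(-2)^1 − 5 = 4 − 5 = -1.
Assume h_r = -2·(-2)^r − 5 for some r ≥ 1.
Then h_{r+1} = -2h_r − 15 = -2·(-2·(-2)^r − 5) − 15 = 4·(-2)^r + 10 − 15 = -2·(-2)^{r+1} − 5.
Hence h_n = -2·(-2)^n − 5 for every n ≥ 1, by induction.

h_n = -2·(-2)^n − 5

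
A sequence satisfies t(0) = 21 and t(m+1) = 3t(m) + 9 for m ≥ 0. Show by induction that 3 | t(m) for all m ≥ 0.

Base case: t(0) = 21 = 3·7, so 3 | t(0).
Assume 3 | t(k), so t(k) = 3s for some integer s.
Then t(k+1) = 3t(k) + 9 = 3·(3s) + 9 = 3(3s + 3), so 3 | t(k+1).
By induction, 3 | t(m) for all m ≥ 0.

3 | t(m)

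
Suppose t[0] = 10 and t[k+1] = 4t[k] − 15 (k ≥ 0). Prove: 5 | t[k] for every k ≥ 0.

Base case: t[0] = 10 = 5·2, so 5 | t[0].
Assume 5 | t[m], so t[m] = 5s for some integer s.
Then t[m+1] = 4t[m] − 15 = 4·(5s) − 15 = 5(4s − 3), so 5 | t[m+1].
By induction, 5 | t[k] for all k ≥ 0.

5 | t[k]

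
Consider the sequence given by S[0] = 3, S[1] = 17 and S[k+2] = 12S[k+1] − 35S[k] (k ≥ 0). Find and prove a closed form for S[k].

Claim: S[k] = 7^k + 2·5^k.

Base cases: S[0] = 3 and 7^0 + 2·5^0 = 3; S[1] = 17 and 7^1 + 2·5^1 = 17.
Assume S[i] = 7^i + 2·5^i for all 0 ≤ i ≤ j, where j ≥ 1.
Then S[j+1] = 12S[j] − 35S[j−1] = 12·(7^j + 2·5^j) − 35·(7^{j−1} + 2·5^{j−1}) = (12·7 − 35)7^{j−1} + 2·(12·5 − 35)5^{j−1} = 49·7^{j−1} + 50·5^{j−1} = 7^{j+1} + 2·5^{j+1}.
By strong induction, S[k] = 7^k + 2·5^k for all k ≥ 0.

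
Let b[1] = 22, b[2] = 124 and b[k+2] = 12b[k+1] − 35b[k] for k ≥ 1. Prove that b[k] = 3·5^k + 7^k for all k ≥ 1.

Base cases: b[1] = 22 and 3·5^1 + 7^1 = 22; b[2] = 124 and 3·5^2 + 7^2 = 124.
Assume b[i] = 3·5^i + 7^i for all 1 ≤ i ≤ j, where j ≥ 2.
Then b[j+1] = 12b[j] − 35b[j−1] = 12·(3·5^j + 7^j) − 35·(3·5^{j−1} + 7^{j−1}) = 3·(12·5 − 35)5^{j−1} + (12·7 − 35)7^{j−1} = 75·5^{j−1} + 49·7^{j−1} = 3·5^{j+1} + 7^{j+1}.
Hence b[k] = 3·5^k + 7^k for every k ≥ 1, by strong induction.

b[k] = 3·5^k + 7^k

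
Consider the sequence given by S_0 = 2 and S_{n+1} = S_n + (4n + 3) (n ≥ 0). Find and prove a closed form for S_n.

Claim: S_n = 2n^2 + n + 2.

Base case: S_0 = 2, and 2·0^2 + 0 + 2 = 2.
Assume S_m = 2m^2 + m + 2.
Then S_{m+1} = S_m + (4m + 3) = (2m^2 + m + 2) + (4m + 3) = 2m^2 + 5m + 5,
and 2·(m+1)^2 + (m+1) + 2 = 2m^2 + 5m + 5.
By induction, S_n = 2n^2 + n + 2 for all n ≥ 0.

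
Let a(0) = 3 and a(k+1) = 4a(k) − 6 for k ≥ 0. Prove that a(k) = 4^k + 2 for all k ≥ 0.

Base case: a(0) = 3, and 4^0 + 2 = 1 + 2 = 3.
Assume a(j) = 4^j + 2 for some j ≥ 0.
Then a(j+1) = 4a(j) − 6 = 4·(4^j + 2) − 6 = 4^{j+1} + 8 − 6 = 4^{j+1} + 2.
By induction, a(k) = 4^k + 2 for all k ≥ 0.

a(k) = 4^k + 2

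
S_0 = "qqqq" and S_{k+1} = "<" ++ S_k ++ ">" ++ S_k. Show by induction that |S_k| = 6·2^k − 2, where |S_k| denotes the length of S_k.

Base case: |S_0| = 4, and 6·2^0 − 2 = 4.
Assume |S_m| = 6·2^m − 2.
Then |S_{m+1}| = 1 + |S_m| + 1 + |S_m| = 2|S_m| + 2 = 2(6·2^m − 2) + 2 = 6·2^{m+1} − 4 + 2 = 6·2^{m+1} − 2.
So the formula holds for m+1, and by induction |S_k| = 6·2^k − 2 for all k ≥ 0.

|S_k| = 6·2^k − 2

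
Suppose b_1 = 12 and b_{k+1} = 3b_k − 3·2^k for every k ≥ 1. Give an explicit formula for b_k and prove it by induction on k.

Claim: b_k = 2·3^k + 3·2^k.

Base case: b_1 = 12, and 2·3^1 + 3·2^1 = 6 + 6 = 12.
Assume b_m = 2·3^m + 3·2^m for some m ≥ 1.
Then b_{m+1} = 3b_m − 3·2^m = 3·(2·3^m + 3·2^m) − 3·2^m = 2·3^{m+1} + 9·2^m − 3·2^m = 2·3^{m+1} + 6·2^m = 2·3^{m+1} + 3·2^{m+1}.
Hence b_k = 2·3^k + 3·2^k for every k ≥ 1, by induction.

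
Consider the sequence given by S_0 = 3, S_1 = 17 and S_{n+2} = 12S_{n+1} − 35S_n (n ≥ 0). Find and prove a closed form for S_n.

Claim: S_n = 7^n + 2·5^n.

Base cases: S_0 = 3 and 7^0 + 2·5^0 = 3; S_1 = 17 and 7^1 + 2·5^1 = 17.
Assume S_j = 7^j + 2·5^j for all 0 ≤ j ≤ m, where m ≥ 1.
Then S_{m+1} = 12S_m − 35S_{m−1} = 12·(7^m + 2·5^m) − 35·(7^{m−1} + 2·5^{m−1}) = (12·7 − 35)7^{m−1} + 2·(12·5 − 35)5^{m−1} = 49·7^{m−1} + 50·5^{m−1} = 7^{m+1} + 2·5^{m+1}.
So the formula holds for m+1, and by strong induction S_n = 7^n + 2·5^n for all n ≥ 0.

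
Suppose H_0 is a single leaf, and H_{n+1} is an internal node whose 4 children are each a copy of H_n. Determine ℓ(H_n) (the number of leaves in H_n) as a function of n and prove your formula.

Claim: ℓ(H_n) = 4^n.

Base case: ℓ(H_0) = 1, and 4^0 = 1.
Assume ℓ(H_m) = 4^m.
Then ℓ(H_{m+1}) = 4·ℓ(H_m) = 4·4^m = 4^{m+1}.
So the formula holds for m+1, and by induction ℓ(H_n) = 4^n for all n ≥ 0.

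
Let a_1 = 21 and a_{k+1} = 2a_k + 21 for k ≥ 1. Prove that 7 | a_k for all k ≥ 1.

Base case: a_1 = 21 = 7·3, so 7 | a_1.
Assume 7 | a_r, so a_r = 7t for some integer t.
Then a_{r+1} = 2a_r + 21 = 2·(7t) + 21 = 7(2t + 3), so 7 | a_{r+1}.
Hence 7 | a_k for every k ≥ 1, by induction.

7 | a_k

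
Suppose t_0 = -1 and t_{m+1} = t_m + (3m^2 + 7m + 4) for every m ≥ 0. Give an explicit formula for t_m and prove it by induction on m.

Claim: t_m = m^3 + 2m^2 + m − 1.

Base case: t_0 = -1, and 0^3 + 2·0^2 + 0 − 1 = -1.
Assume t_j = j^3 + 2j^2 + j − 1.
Then t_{j+1} = t_j + (3j^2 + 7j + 4) = (j^3 + 2j^2 + j − 1) + (3j^2 + 7j + 4) = j^3 + 5j^2 + 8j + 3,
and (j+1)^3 + 2·(j+1)^2 + (j+1) − 1 = j^3 + 5j^2 + 8j + 3.
By induction, t_m = m^3 + 2m^2 + m − 1 for all m ≥ 0.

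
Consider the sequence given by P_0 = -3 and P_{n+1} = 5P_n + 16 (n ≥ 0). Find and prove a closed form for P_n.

Claim: P_n = 5^n − 4.

Base case: P_0 = -3, and 5^0 − 4 = 1 − 4 = -3.
Assume P_k = 5^k − 4 for some k ≥ 0.
Then P_{k+1} = 5P_k + 16 = 5·(5^k − 4) + 16 = 5^{k+1} − 20 + 16 = 5^{k+1} − 4.
This completes the inductive step, so P_n = 5^n − 4 for all n ≥ 0.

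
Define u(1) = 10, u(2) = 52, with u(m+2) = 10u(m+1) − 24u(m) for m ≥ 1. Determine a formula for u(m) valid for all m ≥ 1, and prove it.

Claim: u(m) = 4^m + 6^m.

Base cases: u(1) = 10 and 4^1 + 6^1 = 10; u(2) = 52 and 4^2 + 6^2 = 52.
Assume u(j) = 4^j + 6^j for all 1 ≤ j ≤ k, where k ≥ 2.
Then u(k+1) = 10u(k) − 24u(k−1) = 10·(4^k + 6^k) − 24·(4^{k−1} + 6^{k−1}) = (10·4 − 24)4^{k−1} + (10·6 − 24)6^{k−1} = 16·4^{k−1} + 36·6^{k−1} = 4^{k+1} + 6^{k+1}.
Hence u(m) = 4^m + 6^m for every m ≥ 1, by strong induction.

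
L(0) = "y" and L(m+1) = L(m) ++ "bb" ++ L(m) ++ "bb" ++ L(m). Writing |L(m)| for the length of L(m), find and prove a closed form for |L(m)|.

Claim: |L(m)| = 3^{m+1} − 2.

Base case: |L(0)| = 1, and 3^{0+1} − 2 = 1.
Assume |L(k)| = 3^{k+1} − 2.
Then |L(k+1)| = 3|L(k)| + 4 = 3(3^{k+1} − 2) + 4 = 3^{k+2} − 6 + 4 = 3^{k+2} − 2.
So the formula holds for k+1, and by induction |L(m)| = 3^{m+1} − 2 for all m ≥ 0.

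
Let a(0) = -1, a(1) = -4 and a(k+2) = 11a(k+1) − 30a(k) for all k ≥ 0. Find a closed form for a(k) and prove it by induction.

Claim: a(k) = 6^k − 2·5^k.

Base cases: a(0) = -1 and 6^0 − 2·5^0 = -1; a(1) = -4 and 6^1 − 2·5^1 = -4.
Assume a(i) = 6^i − 2·5^i for all 0 ≤ i ≤ j, where j ≥ 1.
Then a(j+1) = 11a(j) − 30a(j−1) = 11·(6^j − 2·5^j) − 30·(6^{j−1} − 2·5^{j−1}) = (11·6 − 30)6^{j−1} − 2·(11·5 − 30)5^{j−1} = 36·6^{j−1} − 50·5^{j−1} = 6^{j+1} − 2·5^{j+1}.
Hence a(k) = 6^k − 2·5^k for every k ≥ 0, by strong induction.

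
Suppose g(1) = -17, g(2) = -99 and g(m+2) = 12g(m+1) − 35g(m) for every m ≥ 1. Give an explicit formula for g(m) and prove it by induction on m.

Claim: g(m) = -7^m − 2·5^m.

Base cases: g(1) = -17 and -7^1 − 2·5^1 = -17; g(2) = -99 and -7^2 − 2·5^2 = -99.
Assume g(j) = -7^j − 2·5^j for all 1 ≤ j ≤ r, where r ≥ 2.
Then g(r+1) = 12g(r) − 35g(r−1) = 12·(-7^r − 2·5^r) − 35·(-7^{r−1} − 2·5^{r−1}) = -(12·7 − 35)7^{r−1} − 2·(12·5 − 35)5^{r−1} = -49·7^{r−1} − 50·5^{r−1} = -7^{r+1} − 2·5^{r+1}.
Hence g(m) = -7^m − 2·5^m for every m ≥ 1, by strong induction.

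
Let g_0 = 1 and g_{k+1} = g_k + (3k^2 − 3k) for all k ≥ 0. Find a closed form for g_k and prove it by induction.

Claim: g_k = k^3 − 3k^2 + 2k + 1.

Base case: g_0 = 1, and 0^3 − 3·0^2 + 2·0 + 1 = 1.
Assume g_j = j^3 − 3j^2 + 2j + 1.
Then g_{j+1} = g_j + (3j^2 − 3j) = (j^3 − 3j^2 + 2j + 1) + (3j^2 − 3j) = j^3 − j + 1,
and (j+1)^3 − 3·(j+1)^2 + 2·(j+1) + 1 = j^3 − j + 1.
By induction, g_k = k^3 − 3k^2 + 2k + 1 for all k ≥ 0.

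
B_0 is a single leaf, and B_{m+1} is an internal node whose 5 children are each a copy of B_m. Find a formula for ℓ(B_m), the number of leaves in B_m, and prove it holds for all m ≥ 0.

Claim: ℓ(B_m) = 5^m.

Base case: ℓ(B_0) = 1, and 5^0 = 1.
Assume ℓ(B_r) = 5^r.
Then ℓ(B_{r+1}) = 5·ℓ(B_r) = 5·5^r = 5^{r+1}.
So the formula holds for r+1, and by induction ℓ(B_m) = 5^m for all m ≥ 0.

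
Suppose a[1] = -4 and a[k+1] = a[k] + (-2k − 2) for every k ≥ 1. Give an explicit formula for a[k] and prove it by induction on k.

Claim: a[k] = -k^2 − k − 2.

Base case: a[1] = -4, and -1^2 − 1 − 2 = -4.
Assume a[r] = -r^2 − r − 2.
Then a[r+1] = a[r] + (-2r − 2) = (-r^2 − r − 2) + (-2r − 2) = -r^2 − 3r − 4,
and -(r+1)^2 − (r+1) − 2 = -r^2 − 3r − 4.
This completes the inductive step, so a[k] = -k^2 − k − 2 for all k ≥ 1.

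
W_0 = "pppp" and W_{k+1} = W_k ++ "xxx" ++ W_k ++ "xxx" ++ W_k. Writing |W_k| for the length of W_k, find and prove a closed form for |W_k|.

Claim: |W_k| = 7·3^k − 3.

Base case: |W_0| = 4, and 7·3^0 − 3 = 4.
Assume |W_r| = 7·3^r − 3.
Then |W_{r+1}| = 3|W_r| + 6 = 3(7·3^r − 3) + 6 = 7·3^{r+1} − 9 + 6 = 7·3^{r+1} − 3.
This completes the inductive step, so |W_k| = 7·3^k − 3 for all k ≥ 0.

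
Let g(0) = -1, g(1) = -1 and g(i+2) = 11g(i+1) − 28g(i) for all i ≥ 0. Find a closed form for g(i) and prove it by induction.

Claim: g(i) = 7^i − 2·4^i.

Base cases: g(0) = -1 and 7^0 − 2·4^0 = -1; g(1) = -1 and 7^1 − 2·4^1 = -1.
Assume g(t) = 7^t − 2·4^t for all 0 ≤ t ≤ j, where j ≥ 1.
Then g(j+1) = 11g(j) − 28g(j−1) = 11·(7^j − 2·4^j) − 28·(7^{j−1} − 2·4^{j−1}) = (11·7 − 28)7^{j−1} − 2·(11·4 − 28)4^{j−1} = 49·7^{j−1} − 32·4^{j−1} = 7^{j+1} − 2·4^{j+1}.
This completes the inductive step, so g(i) = 7^i − 2·4^i for all i ≥ 0.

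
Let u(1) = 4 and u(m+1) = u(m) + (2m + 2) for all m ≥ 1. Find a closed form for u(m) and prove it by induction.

Claim: u(m) = m^2 + m + 2.

Base case: u(1) = 4, and 1^2 + 1 + 2 = 4.
Assume u(k) = k^2 + k + 2.
Then u(k+1) = u(k) + (2k + 2) = (k^2 + k + 2) + (2k + 2) = k^2 + 3k + 4,
and (k+1)^2 + (k+1) + 2 = k^2 + 3k + 4.
By induction, u(m) = m^2 + m + 2 for all m ≥ 1.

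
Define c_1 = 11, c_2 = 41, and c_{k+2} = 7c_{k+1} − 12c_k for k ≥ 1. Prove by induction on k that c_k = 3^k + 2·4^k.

Base cases: c_1 = 11 and 3^1 + 2·4^1 = 11; c_2 = 41 and 3^2 + 2·4^2 = 41.
Assume c_j = 3^j + 2·4^j for all 1 ≤ j ≤ m, where m ≥ 2.
Then c_{m+1} = 7c_m − 12c_{m−1} = 7·(3^m + 2·4^m) − 12·(3^{m−1} + 2·4^{m−1}) = (7·3 − 12)3^{m−1} + 2·(7·4 − 12)4^{m−1} = 9·3^{m−1} + 32·4^{m−1} = 3^{m+1} + 2·4^{m+1}.
This completes the inductive step, so c_k = 3^k + 2·4^k for all k ≥ 1.

c_k = 3^k + 2·4^k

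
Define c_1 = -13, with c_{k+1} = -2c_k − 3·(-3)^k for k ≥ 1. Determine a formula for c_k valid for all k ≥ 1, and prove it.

Claim: c_k = 2·(-2)^k + 3·(-3)^k.

Base case: c_1 = -13, and 2·(-2)^1 + 3·(-3)^1 = -4 − 9 = -13.
Assume c_j = 2·(-2)^j + 3·(-3)^j for some j ≥ 1.
Then c_{j+1} = -2c_j − 3·(-3)^j = -2·(2·(-2)^j + 3·(-3)^j) − 3·(-3)^j = 2·(-2)^{j+1} − 6·(-3)^j − 3·(-3)^j = 2·(-2)^{j+1} − 9·(-3)^j = 2·(-2)^{j+1} + 3·(-3)^{j+1}.
So the formula holds for j+1, and by induction c_k = 2·(-2)^k + 3·(-3)^k for all k ≥ 1.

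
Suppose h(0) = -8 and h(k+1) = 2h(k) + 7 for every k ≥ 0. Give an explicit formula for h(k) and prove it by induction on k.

Claim: h(k) = -2^k − 7.

Base case: h(0) = -8, and -2^0 − 7 = -1 − 7 = -8.
Assume h(j) = -2^j − 7 for some j ≥ 0.
Then h(j+1) = 2h(j) + 7 = 2·(-2^j − 7) + 7 = -2^{j+1} − 14 + 7 = -2^{j+1} − 7.
This completes the inductive step, so h(k) = -2^k − 7 for all k ≥ 0.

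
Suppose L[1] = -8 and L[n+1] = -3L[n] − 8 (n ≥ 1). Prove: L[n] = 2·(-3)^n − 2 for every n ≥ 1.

Base case: L[1] = -8, and 2·(-3)^1 − 2 = -6 − 2 = -8.
Assume L[r] = 2·(-3)^r − 2 for some r ≥ 1.
Then L[r+1] = -3L[r] − 8 = -3·(2·(-3)^r − 2) − 8 = -6·(-3)^r + 6 − 8 = 2·(-3)^{r+1} − 2.
Hence L[n] = 2·(-3)^n − 2 for every n ≥ 1, by induction.

L[n] = 2·(-3)^n − 2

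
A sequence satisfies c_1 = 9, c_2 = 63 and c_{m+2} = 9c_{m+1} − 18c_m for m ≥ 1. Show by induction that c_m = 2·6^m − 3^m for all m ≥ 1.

Base cases: c_1 = 9 and 2·6^1 − 3^1 = 9; c_2 = 63 and 2·6^2 − 3^2 = 63.
Assume c_j = 2·6^j − 3^j for all 1 ≤ j ≤ r, where r ≥ 2.
Then c_{r+1} = 9c_r − 18c_{r−1} = 9·(2·6^r − 3^r) − 18·(2·6^{r−1} − 3^{r−1}) = 2·(9·6 − 18)6^{r−1} − (9·3 − 18)3^{r−1} = 72·6^{r−1} − 9·3^{r−1} = 2·6^{r+1} − 3^{r+1}.
By strong induction, c_m = 2·6^m − 3^m for all m ≥ 1.

c_m = 2·6^m − 3^m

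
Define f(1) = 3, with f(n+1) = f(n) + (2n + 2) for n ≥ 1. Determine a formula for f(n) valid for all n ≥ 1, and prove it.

Claim: f(n) = n^2 + n + 1.

Base case: f(1) = 3, and 1^2 + 1 + 1 = 3.
Assume f(k) = k^2 + k + 1.
Then f(k+1) = f(k) + (2k + 2) = (k^2 + k + 1) + (2k + 2) = k^2 + 3k + 3,
and (k+1)^2 + (k+1) + 1 = k^2 + 3k + 3.
This completes the inductive step, so f(n) = n^2 + n + 1 for all n ≥ 1.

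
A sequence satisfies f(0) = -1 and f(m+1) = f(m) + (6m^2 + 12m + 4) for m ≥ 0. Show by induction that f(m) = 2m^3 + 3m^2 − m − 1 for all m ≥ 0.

Base case: f(0) = -1, and 2·0^3 + 3·0^2 − 0 − 1 = -1.
Assume f(k) = 2k^3 + 3k^2 − k − 1.
Then f(k+1) = f(k) + (6k^2 + 12k + 4) = (2k^3 + 3k^2 − k − 1) + (6k^2 + 12k + 4) = 2k^3 + 9k^2 + 11k + 3,
and 2·(k+1)^3 + 3·(k+1)^2 − (k+1) − 1 = 2k^3 + 9k^2 + 11k + 3.
Hence f(m) = 2m^3 + 3m^2 − m − 1 for every m ≥ 0, by induction.

f(m) = 2m^3 + 3m^2 − m − 1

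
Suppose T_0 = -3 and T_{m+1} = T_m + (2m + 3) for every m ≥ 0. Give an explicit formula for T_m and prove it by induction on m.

Claim: T_m = m^2 + 2m − 3.

Base case: T_0 = -3, and 0^2 + 2·0 − 3 = -3.
Assume T_r = r^2 + 2r − 3.
Then T_{r+1} = T_r + (2r + 3) = (r^2 + 2r − 3) + (2r + 3) = r^2 + 4r,
and (r+1)^2 + 2·(r+1) − 3 = r^2 + 4r.
By induction, T_m = m^2 + 2m − 3 for all m ≥ 0.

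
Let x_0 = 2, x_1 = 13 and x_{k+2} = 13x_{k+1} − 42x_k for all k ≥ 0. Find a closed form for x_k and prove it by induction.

Claim: x_k = 7^k + 6^k.

Base cases: x_0 = 2 and 7^0 + 6^0 = 2; x_1 = 13 and 7^1 + 6^1 = 13.
Assume x_i = 7^i + 6^i for all 0 ≤ i ≤ j, where j ≥ 1.
Then x_{j+1} = 13x_j − 42x_{j−1} = 13·(7^j + 6^j) − 42·(7^{j−1} + 6^{j−1}) = (13·7 − 42)7^{j−1} + (13·6 − 42)6^{j−1} = 49·7^{j−1} + 36·6^{j−1} = 7^{j+1} + 6^{j+1}.
This completes the inductive step, so x_k = 7^k + 6^k for all k ≥ 0.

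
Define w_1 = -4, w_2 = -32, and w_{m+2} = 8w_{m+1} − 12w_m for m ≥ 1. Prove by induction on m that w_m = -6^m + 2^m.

Base cases: w_1 = -4 and -6^1 + 2^1 = -4; w_2 = -32 and -6^2 + 2^2 = -32.
Assume w_j = -6^j + 2^j for all 1 ≤ j ≤ r, where r ≥ 2.
Then w_{r+1} = 8w_r − 12w_{r−1} = 8·(-6^r + 2^r) − 12·(-6^{r−1} + 2^{r−1}) = -(8·6 − 12)6^{r−1} + (8·2 − 12)2^{r−1} = -36·6^{r−1} + 4·2^{r−1} = -6^{r+1} + 2^{r+1}.
Hence w_m = -6^m + 2^m for every m ≥ 1, by strong induction.

w_m = -6^m + 2^m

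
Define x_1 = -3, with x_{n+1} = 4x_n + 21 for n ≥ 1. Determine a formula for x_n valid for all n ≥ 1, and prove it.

Claim: x_n = 4^n − 7.

Base case: x_1 = -3, and 4^1 − 7 = 4 − 7 = -3.
Assume x_r = 4^r − 7 for some r ≥ 1.
Then x_{r+1} = 4x_r + 21 = 4·(4^r − 7) + 21 = 4^{r+1} − 28 + 21 = 4^{r+1} − 7.
So the formula holds for r+1, and by induction x_n = 4^n − 7 for all n ≥ 1.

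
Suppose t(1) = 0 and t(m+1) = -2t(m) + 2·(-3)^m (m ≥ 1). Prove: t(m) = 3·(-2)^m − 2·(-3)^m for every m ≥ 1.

Base case: t(1) = 0, and 3·(-2)^1 − 2·(-3)^1 = -6 + 6 = 0.
Assume t(j) = 3·(-2)^j − 2·(-3)^j for some j ≥ 1.
Then t(j+1) = -2t(j) + 2·(-3)^j = -2·(3·(-2)^j − 2·(-3)^j) + 2·(-3)^j = 3·(-2)^{j+1} + 4·(-3)^j + 2·(-3)^j = 3·(-2)^{j+1} + 6·(-3)^j = 3·(-2)^{j+1} − 2·(-3)^{j+1}.
By induction, t(m) = 3·(-2)^m − 2·(-3)^m for all m ≥ 1.

t(m) = 3·(-2)^m − 2·(-3)^m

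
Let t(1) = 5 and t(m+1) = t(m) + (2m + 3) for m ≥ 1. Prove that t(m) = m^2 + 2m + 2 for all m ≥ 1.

Base case: t(1) = 5, and 1^2 + 2·1 + 2 = 5.
Assume t(k) = k^2 + 2k + 2.
Then t(k+1) = t(k) + (2k + 3) = (k^2 + 2k + 2) + (2k + 3) = k^2 + 4k + 5,
and (k+1)^2 + 2·(k+1) + 2 = k^2 + 4k + 5.
Hence t(m) = m^2 + 2m + 2 for every m ≥ 1, by induction.

t(m) = m^2 + 2m + 2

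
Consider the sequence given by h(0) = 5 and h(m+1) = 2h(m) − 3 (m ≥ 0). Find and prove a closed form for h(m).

Claim: h(m) = 2^{m+1} + 3.

Base case: h(0) = 5, and 2^{0+1} + 3 = 2 + 3 = 5.
Assume h(r) = 2^{r+1} + 3 for some r ≥ 0.
Then h(r+1) = 2h(r) − 3 = 2·(2^{r+1} + 3) − 3 = 2^{r+2} + 6 − 3 = 2^{r+2} + 3.
This completes the inductive step, so h(m) = 2^{m+1} + 3 for all m ≥ 0.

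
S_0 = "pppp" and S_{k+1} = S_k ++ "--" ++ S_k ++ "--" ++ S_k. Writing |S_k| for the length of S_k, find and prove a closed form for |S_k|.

Claim: |S_k| = 6·3^k − 2.

Base case: |S_0| = 4, and 6·3^0 − 2 = 4.
Assume |S_m| = 6·3^m − 2.
Then |S_{m+1}| = 3|S_m| + 4 = 3(6·3^m − 2) + 4 = 6·3^{m+1} − 6 + 4 = 6·3^{m+1} − 2.
So the formula holds for m+1, and by induction |S_k| = 6·3^k − 2 for all k ≥ 0.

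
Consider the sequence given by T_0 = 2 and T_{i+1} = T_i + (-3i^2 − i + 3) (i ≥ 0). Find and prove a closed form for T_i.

Claim: T_i = -i^3 + i^2 + 3i + 2.

Base case: T_0 = 2, and -0^3 + 0^2 + 3·0 + 2 = 2.
Assume T_j = -j^3 + j^2 + 3j + 2.
Then T_{j+1} = T_j + (-3j^2 − j + 3) = (-j^3 + j^2 + 3j + 2) + (-3j^2 − j + 3) = -j^3 − 2j^2 + 2j + 5,
and -(j+1)^3 + (j+1)^2 + 3·(j+1) + 2 = -j^3 − 2j^2 + 2j + 5.
By induction, T_i = -i^3 + i^2 + 3i + 2 for all i ≥ 0.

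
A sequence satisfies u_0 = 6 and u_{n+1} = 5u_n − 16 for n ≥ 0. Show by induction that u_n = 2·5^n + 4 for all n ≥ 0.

Base case: u_0 = 6, and 2·5^0 + 4 = 2 + 4 = 6.
Assume u_r = 2·5^r + 4 for some r ≥ 0.
Then u_{r+1} = 5u_r − 16 = 5·(2·5^r + 4) − 16 = 10·5^r + 20 − 16 = 2·5^{r+1} + 4.
Hence u_n = 2·5^n + 4 for every n ≥ 0, by induction.

u_n = 2·5^n + 4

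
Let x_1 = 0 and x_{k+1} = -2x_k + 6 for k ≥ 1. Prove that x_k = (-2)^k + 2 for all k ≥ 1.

Base case: x_1 = 0, and (-2)^1 + 2 = -2 + 2 = 0.
Assume x_m = (-2)^m + 2 for some m ≥ 1.
Then x_{m+1} = -2x_m + 6 = -2·((-2)^m + 2) + 6 = -2·(-2)^m − 4 + 6 = (-2)^{m+1} + 2.
This completes the inductive step, so x_k = (-2)^k + 2 for all k ≥ 1.

x_k = (-2)^k + 2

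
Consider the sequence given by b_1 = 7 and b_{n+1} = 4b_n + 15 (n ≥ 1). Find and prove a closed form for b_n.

Claim: b_n = 3·4^n − 5.

Base case: b_1 = 7, and 3·4^1 − 5 = 12 − 5 = 7.
Assume b_r = 3·4^r − 5 for some r ≥ 1.
Then b_{r+1} = 4b_r + 15 = 4·(3·4^r − 5) + 15 = 12·4^r − 20 + 15 = 3·4^{r+1} − 5.
Hence b_n = 3·4^n − 5 for every n ≥ 1, by induction.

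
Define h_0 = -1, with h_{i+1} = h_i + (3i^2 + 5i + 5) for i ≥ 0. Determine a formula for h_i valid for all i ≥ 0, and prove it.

Claim: h_i = i^3 + i^2 + 3i − 1.

Base case: h_0 = -1, and 0^3 + 0^2 + 3·0 − 1 = -1.
Assume h_r = r^3 + r^2 + 3r − 1.
Then h_{r+1} = h_r + (3r^2 + 5r + 5) = (r^3 + r^2 + 3r − 1) + (3r^2 + 5r + 5) = r^3 + 4r^2 + 8r + 4,
and (r+1)^3 + (r+1)^2 + 3·(r+1) − 1 = r^3 + 4r^2 + 8r + 4.
Hence h_i = i^3 + i^2 + 3i − 1 for every i ≥ 0, by induction.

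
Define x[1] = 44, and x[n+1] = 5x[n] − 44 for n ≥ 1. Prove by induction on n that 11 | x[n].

Base case: x[1] = 44 = 11·4, so 11 | x[1].
Assume 11 | x[k], so x[k] = 11t for some integer t.
Then x[k+1] = 5x[k] − 44 = 5·(11t) − 44 = 11(5t − 4), so 11 | x[k+1].
This completes the inductive step, so 11 | x[n] for all n ≥ 1.

11 | x[n]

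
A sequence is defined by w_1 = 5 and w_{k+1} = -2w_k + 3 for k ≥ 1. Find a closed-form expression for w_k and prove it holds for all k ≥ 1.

Claim: w_k = -2·(-2)^k + 1.

Base case: w_1 = 5, and -2·(-2)^1 + 1 = 4 + 1 = 5.
Assume w_j = -2·(-2)^j + 1 for some j ≥ 1.
Then w_{j+1} = -2w_j + 3 = -2·(-2·(-2)^j + 1) + 3 = 4·(-2)^j − 2 + 3 = -2·(-2)^{j+1} + 1.
So the formula holds for j+1, and by induction w_k = -2·(-2)^k + 1 for all k ≥ 1.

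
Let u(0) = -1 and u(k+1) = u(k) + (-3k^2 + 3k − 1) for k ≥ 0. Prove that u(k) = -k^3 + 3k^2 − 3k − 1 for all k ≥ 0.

Base case: u(0) = -1, and -0^3 + 3·0^2 − 3·0 − 1 = -1.
Assume u(j) = -j^3 + 3j^2 − 3j − 1.
Then u(j+1) = u(j) + (-3j^2 + 3j − 1) = (-j^3 + 3j^2 − 3j − 1) + (-3j^2 + 3j − 1) = -j^3 − 2,
and -(j+1)^3 + 3·(j+1)^2 − 3·(j+1) − 1 = -j^3 − 2.
This completes the inductive step, so u(k) = -k^3 + 3k^2 − 3k − 1 for all k ≥ 0.

u(k) = -k^3 + 3k^2 − 3k − 1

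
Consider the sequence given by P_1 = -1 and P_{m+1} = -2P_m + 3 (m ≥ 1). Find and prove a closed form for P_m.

Claim: P_m = (-2)^m + 1.

Base case: P_1 = -1, and (-2)^1 + 1 = -2 + 1 = -1.
Assume P_j = (-2)^j + 1 for some j ≥ 1.
Then P_{j+1} = -2P_j + 3 = -2·((-2)^j + 1) + 3 = -2·(-2)^j − 2 + 3 = (-2)^{j+1} + 1.
By induction, P_m = (-2)^m + 1 for all m ≥ 1.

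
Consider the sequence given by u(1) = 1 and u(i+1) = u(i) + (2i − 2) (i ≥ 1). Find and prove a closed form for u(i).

Claim: u(i) = i^2 − 3i + 3.

Base case: u(1) = 1, and 1^2 − 3·1 + 3 = 1.
Assume u(r) = r^2 − 3r + 3.
Then u(r+1) = u(r) + (2r − 2) = (r^2 − 3r + 3) + (2r − 2) = r^2 − r + 1,
and (r+1)^2 − 3·(r+1) + 3 = r^2 − r + 1.
By induction, u(i) = i^2 − 3i + 3 for all i ≥ 1.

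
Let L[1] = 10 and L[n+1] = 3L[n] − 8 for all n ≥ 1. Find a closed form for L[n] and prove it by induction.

Claim: L[n] = 2·3^n + 4.

Base case: L[1] = 10, and 2·3^1 + 4 = 6 + 4 = 10.
Assume L[j] = 2·3^j + 4 for some j ≥ 1.
Then L[j+1] = 3L[j] − 8 = 3·(2·3^j + 4) − 8 = 6·3^j + 12 − 8 = 2·3^{j+1} + 4.
This completes the inductive step, so L[n] = 2·3^n + 4 for all n ≥ 1.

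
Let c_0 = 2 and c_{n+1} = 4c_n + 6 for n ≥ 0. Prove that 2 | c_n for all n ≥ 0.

Base case: c_0 = 2 = 2·1, so 2 | c_0.
Assume 2 | c_m, so c_m = 2t for some integer t.
Then c_{m+1} = 4c_m + 6 = 4·(2t) + 6 = 2(4t + 3), so 2 | c_{m+1}.
Hence 2 | c_n for every n ≥ 0, by induction.

2 | c_n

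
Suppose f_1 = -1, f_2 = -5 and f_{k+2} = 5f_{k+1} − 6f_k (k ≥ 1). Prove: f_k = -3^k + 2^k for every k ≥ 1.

Base cases: f_1 = -1 and -3^1 + 2^1 = -1; f_2 = -5 and -3^2 + 2^2 = -5.
Assume f_j = -3^j + 2^j for all 1 ≤ j ≤ m, where m ≥ 2.
Then f_{m+1} = 5f_m − 6f_{m−1} = 5·(-3^m + 2^m) − 6·(-3^{m−1} + 2^{m−1}) = -(5·3 − 6)3^{m−1} + (5·2 − 6)2^{m−1} = -9·3^{m−1} + 4·2^{m−1} = -3^{m+1} + 2^{m+1}.
This completes the inductive step, so f_k = -3^k + 2^k for all k ≥ 1.

f_k = -3^k + 2^k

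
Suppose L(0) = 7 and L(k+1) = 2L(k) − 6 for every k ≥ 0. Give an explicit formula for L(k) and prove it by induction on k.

Claim: L(k) = 2^k + 6.

Base case: L(0) = 7, and 2^0 + 6 = 1 + 6 = 7.
Assume L(j) = 2^j + 6 for some j ≥ 0.
Then L(j+1) = 2L(j) − 6 = 2·(2^j + 6) − 6 = 2^{j+1} + 12 − 6 = 2^{j+1} + 6.
Hence L(k) = 2^k + 6 for every k ≥ 0, by induction.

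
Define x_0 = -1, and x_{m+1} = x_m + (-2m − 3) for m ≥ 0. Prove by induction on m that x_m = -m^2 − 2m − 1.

Base case: x_0 = -1, and -0^2 − 2·0 − 1 = -1.
Assume x_j = -j^2 − 2j − 1.
Then x_{j+1} = x_j + (-2j − 3) = (-j^2 − 2j − 1) + (-2j − 3) = -j^2 − 4j − 4,
and -(j+1)^2 − 2·(j+1) − 1 = -j^2 − 4j − 4.
By induction, x_m = -m^2 − 2m − 1 for all m ≥ 0.

x_m = -m^2 − 2m − 1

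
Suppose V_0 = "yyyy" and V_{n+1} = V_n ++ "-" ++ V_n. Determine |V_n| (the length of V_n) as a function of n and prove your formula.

Claim: |V_n| = 5·2^n − 1.

Base case: |V_0| = 4, and 5·2^0 − 1 = 4.
Assume |V_k| = 5·2^k − 1.
Then |V_{k+1}| = |V_k| + 1 + |V_k| = 2|V_k| + 1 = 2(5·2^k − 1) + 1 = 5·2^{k+1} − 2 + 1 = 5·2^{k+1} − 1.
This completes the inductive step, so |V_n| = 5·2^n − 1 for all n ≥ 0.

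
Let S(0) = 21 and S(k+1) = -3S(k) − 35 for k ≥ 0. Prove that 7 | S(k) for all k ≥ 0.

Base case: S(0) = 21 = 7·3, so 7 | S(0).
Assume 7 | S(j), so S(j) = 7t for some integer t.
Then S(j+1) = -3S(j) − 35 = -3·(7t) − 35 = 7(-3t − 5), so 7 | S(j+1).
By induction, 7 | S(k) for all k ≥ 0.

7 | S(k)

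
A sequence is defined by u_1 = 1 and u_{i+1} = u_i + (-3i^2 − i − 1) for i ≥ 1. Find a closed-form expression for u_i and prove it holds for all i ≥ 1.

Claim: u_i = -i^3 + i^2 − i + 2.

Base case: u_1 = 1, and -1^3 + 1^2 − 1 + 2 = 1.
Assume u_j = -j^3 + j^2 − j + 2.
Then u_{j+1} = u_j + (-3j^2 − j − 1) = (-j^3 + j^2 − j + 2) + (-3j^2 − j − 1) = -j^3 − 2j^2 − 2j + 1,
and -(j+1)^3 + (j+1)^2 − (j+1) + 2 = -j^3 − 2j^2 − 2j + 1.
This completes the inductive step, so u_i = -i^3 + i^2 − i + 2 for all i ≥ 1.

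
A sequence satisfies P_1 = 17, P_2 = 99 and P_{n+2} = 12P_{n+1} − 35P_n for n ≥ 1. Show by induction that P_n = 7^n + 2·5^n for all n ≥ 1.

Base cases: P_1 = 17 and 7^1 + 2·5^1 = 17; P_2 = 99 and 7^2 + 2·5^2 = 99.
Assume P_j = 7^j + 2·5^j for all 1 ≤ j ≤ k, where k ≥ 2.
Then P_{k+1} = 12P_k − 35P_{k−1} = 12·(7^k + 2·5^k) − 35·(7^{k−1} + 2·5^{k−1}) = (12·7 − 35)7^{k−1} + 2·(12·5 − 35)5^{k−1} = 49·7^{k−1} + 50·5^{k−1} = 7^{k+1} + 2·5^{k+1}.
So the formula holds for k+1, and by strong induction P_n = 7^n + 2·5^n for all n ≥ 1.

P_n = 7^n + 2·5^n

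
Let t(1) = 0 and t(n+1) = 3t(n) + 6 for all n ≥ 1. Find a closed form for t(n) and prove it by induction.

Claim: t(n) = 3^n − 3.

Base case: t(1) = 0, and 3^1 − 3 = 3 − 3 = 0.
Assume t(m) = 3^m − 3 for some m ≥ 1.
Then t(m+1) = 3t(m) + 6 = 3·(3^m − 3) + 6 = 3^{m+1} − 9 + 6 = 3^{m+1} − 3.
By induction, t(n) = 3^n − 3 for all n ≥ 1.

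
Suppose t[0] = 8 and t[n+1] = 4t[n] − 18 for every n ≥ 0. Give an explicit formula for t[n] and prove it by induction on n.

Claim: t[n] = 2·4^n + 6.

Base case: t[0] = 8, and 2·4^0 + 6 = 2 + 6 = 8.
Assume t[m] = 2·4^m + 6 for some m ≥ 0.
Then t[m+1] = 4t[m] − 18 = 4·(2·4^m + 6) − 18 = 8·4^m + 24 − 18 = 2·4^{m+1} + 6.
So the formula holds for m+1, and by induction t[n] = 2·4^n + 6 for all n ≥ 0.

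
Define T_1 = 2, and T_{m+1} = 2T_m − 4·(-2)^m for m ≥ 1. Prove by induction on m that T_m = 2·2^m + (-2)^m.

Base case: T_1 = 2, and 2·2^1 + (-2)^1 = 4 − 2 = 2.
Assume T_j = 2·2^j + (-2)^j for some j ≥ 1.
Then T_{j+1} = 2T_j − 4·(-2)^j = 2·(2·2^j + (-2)^j) − 4·(-2)^j = 2·2^{j+1} + 2·(-2)^j − 4·(-2)^j = 2·2^{j+1} − 2·(-2)^j = 2·2^{j+1} + (-2)^{j+1}.
This completes the inductive step, so T_m = 2·2^m + (-2)^m for all m ≥ 1.

T_m = 2·2^m + (-2)^m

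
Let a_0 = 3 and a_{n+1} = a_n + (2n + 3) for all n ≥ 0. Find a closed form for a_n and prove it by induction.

Claim: a_n = n^2 + 2n + 3.

Base case: a_0 = 3, and 0^2 + 2·0 + 3 = 3.
Assume a_m = m^2 + 2m + 3.
Then a_{m+1} = a_m + (2m + 3) = (m^2 + 2m + 3) + (2m + 3) = m^2 + 4m + 6,
and (m+1)^2 + 2·(m+1) + 3 = m^2 + 4m + 6.
Hence a_n = n^2 + 2n + 3 for every n ≥ 0, by induction.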